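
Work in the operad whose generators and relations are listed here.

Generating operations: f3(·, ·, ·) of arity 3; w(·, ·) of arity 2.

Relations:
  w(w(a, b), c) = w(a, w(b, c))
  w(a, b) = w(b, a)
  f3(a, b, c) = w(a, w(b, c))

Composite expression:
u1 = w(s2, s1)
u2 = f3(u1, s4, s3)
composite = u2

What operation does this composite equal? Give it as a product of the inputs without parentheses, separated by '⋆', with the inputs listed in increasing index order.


s1 ⋆ s2 ⋆ s3 ⋆ s4


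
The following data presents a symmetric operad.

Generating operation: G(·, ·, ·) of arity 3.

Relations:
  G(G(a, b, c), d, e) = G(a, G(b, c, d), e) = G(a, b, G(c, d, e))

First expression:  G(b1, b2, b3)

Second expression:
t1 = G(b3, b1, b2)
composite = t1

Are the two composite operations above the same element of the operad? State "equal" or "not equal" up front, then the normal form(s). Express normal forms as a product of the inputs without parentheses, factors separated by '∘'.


not equal; the first gives b1 ∘ b2 ∘ b3 and the second b3 ∘ b1 ∘ b2


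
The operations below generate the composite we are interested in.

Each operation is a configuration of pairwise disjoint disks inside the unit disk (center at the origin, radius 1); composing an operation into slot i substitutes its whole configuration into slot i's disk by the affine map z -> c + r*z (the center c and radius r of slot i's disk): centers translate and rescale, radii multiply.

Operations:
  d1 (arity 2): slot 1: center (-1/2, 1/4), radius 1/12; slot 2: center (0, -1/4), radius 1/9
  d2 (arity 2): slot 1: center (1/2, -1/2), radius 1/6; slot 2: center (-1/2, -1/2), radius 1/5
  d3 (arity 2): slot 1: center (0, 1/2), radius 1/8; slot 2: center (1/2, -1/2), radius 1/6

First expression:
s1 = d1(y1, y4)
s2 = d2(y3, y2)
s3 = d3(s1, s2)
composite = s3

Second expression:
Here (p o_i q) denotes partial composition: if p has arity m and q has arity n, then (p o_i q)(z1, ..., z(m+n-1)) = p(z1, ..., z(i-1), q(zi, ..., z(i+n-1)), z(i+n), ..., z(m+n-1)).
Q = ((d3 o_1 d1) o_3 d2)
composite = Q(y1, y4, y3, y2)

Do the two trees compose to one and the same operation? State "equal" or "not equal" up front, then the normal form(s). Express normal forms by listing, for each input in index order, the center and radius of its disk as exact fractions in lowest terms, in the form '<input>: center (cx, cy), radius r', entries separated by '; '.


equal — both sides give y1: center (-1/16, 17/32), radius 1/96; y2: center (5/12, -7/12), radius 1/30; y3: center (7/12, -7/12), radius 1/36; y4: center (0, 15/32), radius 1/72

The first composite normalizes to y1: center (-1/16, 17/32), radius 1/96; y2: center (5/12, -7/12), radius 1/30; y3: center (7/12, -7/12), radius 1/36; y4: center (0, 15/32), radius 1/72
The second composite normalizes to y1: center (-1/16, 17/32), radius 1/96; y2: center (5/12, -7/12), radius 1/30; y3: center (7/12, -7/12), radius 1/36; y4: center (0, 15/32), radius 1/72
Identical normal forms: equal.


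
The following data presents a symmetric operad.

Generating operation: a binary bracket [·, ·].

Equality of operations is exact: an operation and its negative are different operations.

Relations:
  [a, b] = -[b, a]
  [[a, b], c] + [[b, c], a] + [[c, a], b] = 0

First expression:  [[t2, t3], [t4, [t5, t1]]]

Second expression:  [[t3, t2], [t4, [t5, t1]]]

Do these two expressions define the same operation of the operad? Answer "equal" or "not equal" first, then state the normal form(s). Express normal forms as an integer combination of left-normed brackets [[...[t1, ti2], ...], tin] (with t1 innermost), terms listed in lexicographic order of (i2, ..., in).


The first expression reduces to -[[[[t1, t5], t4], t2], t3] + [[[[t1, t5], t4], t3], t2]
The second expression reduces to [[[[t1, t5], t4], t2], t3] - [[[[t1, t5], t4], t3], t2]
Different reductions; not equal.

not equal: they reduce to -[[[[t1, t5], t4], t2], t3] + [[[[t1, t5], t4], t3], t2] and [[[[t1, t5], t4], t2], t3] - [[[[t1, t5], t4], t3], t2]


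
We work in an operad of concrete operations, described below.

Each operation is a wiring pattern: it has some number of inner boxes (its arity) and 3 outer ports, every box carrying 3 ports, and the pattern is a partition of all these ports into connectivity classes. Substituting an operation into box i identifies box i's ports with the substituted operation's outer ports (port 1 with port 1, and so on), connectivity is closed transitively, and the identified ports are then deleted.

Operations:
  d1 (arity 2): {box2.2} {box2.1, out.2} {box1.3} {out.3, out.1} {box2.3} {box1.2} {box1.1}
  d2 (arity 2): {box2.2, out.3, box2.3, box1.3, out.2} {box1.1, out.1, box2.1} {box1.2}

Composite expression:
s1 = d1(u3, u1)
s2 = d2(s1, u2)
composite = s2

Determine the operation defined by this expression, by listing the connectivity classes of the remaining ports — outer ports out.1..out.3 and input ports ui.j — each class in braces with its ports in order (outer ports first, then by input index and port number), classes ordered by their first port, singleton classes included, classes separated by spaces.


{out.1, out.2, out.3, u2.1, u2.2, u2.3} {u1.1} {u1.2} {u1.3} {u3.1} {u3.2} {u3.3}


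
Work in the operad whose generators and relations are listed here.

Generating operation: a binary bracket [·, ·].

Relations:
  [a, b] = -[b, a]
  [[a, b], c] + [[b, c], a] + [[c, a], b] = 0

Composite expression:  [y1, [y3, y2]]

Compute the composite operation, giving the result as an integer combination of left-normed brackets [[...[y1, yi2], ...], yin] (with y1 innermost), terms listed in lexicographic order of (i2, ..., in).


-[[y1, y2], y3] + [[y1, y3], y2]

A multilinear Lie element is pinned by y1-initial words (y1 innermost).
Composite bracket: [y1, [y3, y2]]
Under [a, b] = ab - ba we get 4 signed associative words (2^2 = 4).
Coefficients come from the y1-initial words:
  from y1y2y3, sign -1: term -[[y1, y2], y3]
  from y1y3y2, sign +1: term +[[y1, y3], y2]


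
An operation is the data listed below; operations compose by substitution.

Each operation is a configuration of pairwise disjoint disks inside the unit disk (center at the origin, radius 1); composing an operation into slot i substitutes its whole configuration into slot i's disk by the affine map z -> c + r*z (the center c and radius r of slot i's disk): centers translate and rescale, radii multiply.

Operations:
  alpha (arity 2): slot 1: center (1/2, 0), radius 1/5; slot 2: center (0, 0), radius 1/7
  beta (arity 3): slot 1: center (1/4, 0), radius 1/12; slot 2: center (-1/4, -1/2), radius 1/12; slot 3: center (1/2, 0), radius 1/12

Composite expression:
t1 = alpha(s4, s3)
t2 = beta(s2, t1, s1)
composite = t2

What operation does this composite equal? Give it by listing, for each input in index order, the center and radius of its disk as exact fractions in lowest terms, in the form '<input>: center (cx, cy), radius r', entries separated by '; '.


Follow each s-input down from beta: c' goes to c + r*c', radius to r*r'.
tracing s2 down its 1-map path: center (1/4, 0), radius 1/12
tracing s4 down its 2-map path: center (-5/24, -1/2), radius 1/60
tracing s3 down its 2-map path: center (-1/4, -1/2), radius 1/84
tracing s1 down its 1-map path: center (1/2, 0), radius 1/12

s1: center (1/2, 0), radius 1/12; s2: center (1/4, 0), radius 1/12; s3: center (-1/4, -1/2), radius 1/84; s4: center (-5/24, -1/2), radius 1/60


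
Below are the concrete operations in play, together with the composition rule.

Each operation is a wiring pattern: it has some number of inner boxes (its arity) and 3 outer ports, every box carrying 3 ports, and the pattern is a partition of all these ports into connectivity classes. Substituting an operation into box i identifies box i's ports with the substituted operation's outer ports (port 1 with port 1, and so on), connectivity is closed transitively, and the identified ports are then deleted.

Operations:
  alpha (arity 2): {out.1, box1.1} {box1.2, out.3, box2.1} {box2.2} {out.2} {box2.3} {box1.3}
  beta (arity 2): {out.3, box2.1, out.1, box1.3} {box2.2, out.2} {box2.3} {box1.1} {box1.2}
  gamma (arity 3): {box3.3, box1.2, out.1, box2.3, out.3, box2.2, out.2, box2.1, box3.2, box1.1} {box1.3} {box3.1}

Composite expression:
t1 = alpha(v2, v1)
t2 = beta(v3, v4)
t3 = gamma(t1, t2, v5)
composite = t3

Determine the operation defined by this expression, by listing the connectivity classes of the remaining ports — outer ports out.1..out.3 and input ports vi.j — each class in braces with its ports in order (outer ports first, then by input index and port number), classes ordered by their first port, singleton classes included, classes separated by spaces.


{out.1, out.2, out.3, v2.1, v3.3, v4.1, v4.2, v5.2, v5.3} {v1.1, v2.2} {v1.2} {v1.3} {v2.3} {v3.1} {v3.2} {v4.3} {v5.1}

Treat the ports identified at gamma as solder joints: merge, then drop.
alpha over (v2, v1) gives {out.1, v2.1} {out.2} {out.3, v1.1, v2.2} {v1.2} {v1.3} {v2.3}, out.j being that stage's outer ports
beta over (v3, v4) gives {out.1, out.3, v3.3, v4.1} {out.2, v4.2} {v3.1} {v3.2} {v4.3}, out.j being that stage's outer ports
gamma over (v2, v1, v3, v4, v5) gives {out.1, out.2, out.3, v2.1, v3.3, v4.1, v4.2, v5.2, v5.3} {v1.1, v2.2} {v1.2} {v1.3} {v2.3} {v3.1} {v3.2} {v4.3} {v5.1}, out.j being that stage's outer ports


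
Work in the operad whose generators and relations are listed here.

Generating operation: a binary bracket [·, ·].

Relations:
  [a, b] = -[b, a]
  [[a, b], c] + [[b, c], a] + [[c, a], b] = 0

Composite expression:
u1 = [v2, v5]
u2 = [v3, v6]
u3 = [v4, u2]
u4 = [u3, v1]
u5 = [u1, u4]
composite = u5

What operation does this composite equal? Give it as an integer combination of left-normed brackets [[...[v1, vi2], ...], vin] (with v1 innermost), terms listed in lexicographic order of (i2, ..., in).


-[[[[[v1, v3], v6], v4], v2], v5] + [[[[[v1, v3], v6], v4], v5], v2] + [[[[[v1, v4], v3], v6], v2], v5] - [[[[[v1, v4], v3], v6], v5], v2] - [[[[[v1, v4], v6], v3], v2], v5] + [[[[[v1, v4], v6], v3], v5], v2] + [[[[[v1, v6], v3], v4], v2], v5] - [[[[[v1, v6], v3], v4], v5], v2]

A multilinear Lie element is pinned by v1-initial words (v1 innermost).
Composite bracket: [[v2, v5], [[v4, [v3, v6]], v1]]
The bracket unfolds into 32 signed words via [a, b] = ab - ba (2^5 = 32).
Words beginning with v1 determine it all:
  the word v1v3v6v4v2v5 carries sign -1 and contributes -[[[[[v1, v3], v6], v4], v2], v5]
  the word v1v3v6v4v5v2 carries sign +1 and contributes +[[[[[v1, v3], v6], v4], v5], v2]
  the word v1v4v3v6v2v5 carries sign +1 and contributes +[[[[[v1, v4], v3], v6], v2], v5]
  the word v1v4v3v6v5v2 carries sign -1 and contributes -[[[[[v1, v4], v3], v6], v5], v2]
  the word v1v4v6v3v2v5 carries sign -1 and contributes -[[[[[v1, v4], v6], v3], v2], v5]
  the word v1v4v6v3v5v2 carries sign +1 and contributes +[[[[[v1, v4], v6], v3], v5], v2]
  the word v1v6v3v4v2v5 carries sign +1 and contributes +[[[[[v1, v6], v3], v4], v2], v5]
  the word v1v6v3v4v5v2 carries sign -1 and contributes -[[[[[v1, v6], v3], v4], v5], v2]


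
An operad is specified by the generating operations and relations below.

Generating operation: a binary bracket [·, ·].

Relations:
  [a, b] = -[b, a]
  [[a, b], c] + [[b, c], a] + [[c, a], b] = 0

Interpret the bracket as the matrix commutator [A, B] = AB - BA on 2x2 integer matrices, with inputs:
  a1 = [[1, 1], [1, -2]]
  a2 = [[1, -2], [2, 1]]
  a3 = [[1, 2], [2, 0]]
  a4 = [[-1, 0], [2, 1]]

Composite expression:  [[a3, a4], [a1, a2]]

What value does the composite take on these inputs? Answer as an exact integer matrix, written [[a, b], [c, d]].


[[-60, -80], [0, 60]]

[a3, a4] = [[4, 4], [-6, -4]]
[a1, a2] = [[4, -6], [-6, -4]]
[[a3, a4], [a1, a2]] = [[-60, -80], [0, 60]]


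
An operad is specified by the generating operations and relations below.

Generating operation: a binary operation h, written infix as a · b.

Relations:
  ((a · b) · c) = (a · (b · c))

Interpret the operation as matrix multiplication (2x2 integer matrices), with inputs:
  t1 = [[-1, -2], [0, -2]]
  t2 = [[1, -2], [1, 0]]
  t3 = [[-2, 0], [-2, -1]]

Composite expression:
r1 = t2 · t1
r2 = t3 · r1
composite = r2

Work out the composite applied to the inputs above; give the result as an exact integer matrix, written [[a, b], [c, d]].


[[2, -4], [3, -2]]

(t2 · t1) = [[-1, 2], [-1, -2]]
(t3 · (t2 · t1)) = [[2, -4], [3, -2]]


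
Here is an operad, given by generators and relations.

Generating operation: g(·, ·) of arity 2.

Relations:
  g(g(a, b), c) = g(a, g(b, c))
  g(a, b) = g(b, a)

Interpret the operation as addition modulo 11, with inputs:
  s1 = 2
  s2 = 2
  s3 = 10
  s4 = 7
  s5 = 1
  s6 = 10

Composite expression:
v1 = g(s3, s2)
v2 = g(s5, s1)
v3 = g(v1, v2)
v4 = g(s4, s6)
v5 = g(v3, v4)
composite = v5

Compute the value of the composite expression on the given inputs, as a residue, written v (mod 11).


g(s3, s2) = 1
g(s5, s1) = 3
g(g(s3, s2), g(s5, s1)) = 4
g(s4, s6) = 6
g(g(g(s3, s2), g(s5, s1)), g(s4, s6)) = 10

10 (mod 11)


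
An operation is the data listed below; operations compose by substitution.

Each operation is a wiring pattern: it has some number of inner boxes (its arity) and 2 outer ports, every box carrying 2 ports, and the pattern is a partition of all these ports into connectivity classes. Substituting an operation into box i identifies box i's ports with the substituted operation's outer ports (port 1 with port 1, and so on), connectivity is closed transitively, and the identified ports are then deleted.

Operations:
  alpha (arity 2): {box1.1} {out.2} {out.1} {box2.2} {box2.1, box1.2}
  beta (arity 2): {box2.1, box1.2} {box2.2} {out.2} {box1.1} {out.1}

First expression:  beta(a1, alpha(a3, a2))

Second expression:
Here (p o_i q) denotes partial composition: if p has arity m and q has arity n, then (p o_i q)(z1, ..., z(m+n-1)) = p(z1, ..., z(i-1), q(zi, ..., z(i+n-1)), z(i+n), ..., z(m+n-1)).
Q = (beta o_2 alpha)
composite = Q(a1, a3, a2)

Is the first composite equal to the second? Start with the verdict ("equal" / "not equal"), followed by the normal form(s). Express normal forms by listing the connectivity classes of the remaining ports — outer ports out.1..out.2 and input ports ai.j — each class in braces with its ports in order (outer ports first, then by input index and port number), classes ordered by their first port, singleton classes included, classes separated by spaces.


equal; the common form is {out.1} {out.2} {a1.1} {a1.2} {a2.1, a3.2} {a2.2} {a3.1}

The first composite normalizes to {out.1} {out.2} {a1.1} {a1.2} {a2.1, a3.2} {a2.2} {a3.1}
The second composite normalizes to {out.1} {out.2} {a1.1} {a1.2} {a2.1, a3.2} {a2.2} {a3.1}
One common form — equal.


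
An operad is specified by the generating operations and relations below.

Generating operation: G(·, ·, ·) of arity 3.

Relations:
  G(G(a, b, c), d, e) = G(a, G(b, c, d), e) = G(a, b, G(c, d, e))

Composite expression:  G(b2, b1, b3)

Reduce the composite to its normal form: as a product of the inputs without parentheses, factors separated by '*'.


Under associativity of G, the answer is the b's in reading order.
G(b2, b1, b3) unparenthesizes to b2 * b1 * b3

b2 * b1 * b3


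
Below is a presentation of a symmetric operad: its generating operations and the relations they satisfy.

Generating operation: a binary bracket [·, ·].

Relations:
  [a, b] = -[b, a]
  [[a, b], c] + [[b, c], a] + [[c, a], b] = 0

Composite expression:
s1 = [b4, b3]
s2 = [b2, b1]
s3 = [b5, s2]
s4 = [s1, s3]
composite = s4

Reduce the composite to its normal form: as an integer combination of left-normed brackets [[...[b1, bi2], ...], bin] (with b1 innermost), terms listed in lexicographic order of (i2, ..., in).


[[[[b1, b2], b5], b3], b4] - [[[[b1, b2], b5], b4], b3]

Expand each bracket as ab - ba; the b1-initial words give the coefficients.
Composite bracket: [[b4, b3], [b5, [b2, b1]]]
Each bracket splits as ab - ba, giving 16 signed words (2^4 = 16).
Keep just the words that open with b1:
  the word b1b2b5b3b4 carries sign +1 and contributes +[[[[b1, b2], b5], b3], b4]
  the word b1b2b5b4b3 carries sign -1 and contributes -[[[[b1, b2], b5], b4], b3]


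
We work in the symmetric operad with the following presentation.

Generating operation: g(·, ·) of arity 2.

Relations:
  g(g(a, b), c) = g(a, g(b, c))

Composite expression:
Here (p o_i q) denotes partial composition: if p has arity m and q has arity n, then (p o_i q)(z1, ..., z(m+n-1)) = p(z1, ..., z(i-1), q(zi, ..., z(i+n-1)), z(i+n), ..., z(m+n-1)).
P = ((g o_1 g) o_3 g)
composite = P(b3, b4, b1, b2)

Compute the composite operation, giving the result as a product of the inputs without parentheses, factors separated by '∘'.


b3 ∘ b4 ∘ b1 ∘ b2

Under associativity of g, the answer is the b's in reading order.
g(b3, b4) flattens to b3 ∘ b4
g(b1, b2) flattens to b1 ∘ b2
g(g(b3, b4), g(b1, b2)) flattens to b3 ∘ b4 ∘ b1 ∘ b2


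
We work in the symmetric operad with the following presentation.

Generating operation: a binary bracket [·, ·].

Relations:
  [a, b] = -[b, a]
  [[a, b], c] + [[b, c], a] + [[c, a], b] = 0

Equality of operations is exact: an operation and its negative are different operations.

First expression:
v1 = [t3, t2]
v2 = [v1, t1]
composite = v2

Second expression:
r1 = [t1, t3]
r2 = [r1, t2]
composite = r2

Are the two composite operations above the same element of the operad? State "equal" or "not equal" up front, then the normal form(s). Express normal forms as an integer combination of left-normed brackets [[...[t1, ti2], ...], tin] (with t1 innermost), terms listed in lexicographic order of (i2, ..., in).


not equal — first [[t1, t2], t3] - [[t1, t3], t2], second [[t1, t3], t2]

The first expression reduces to [[t1, t2], t3] - [[t1, t3], t2]
The second expression reduces to [[t1, t3], t2]
No match — not equal.


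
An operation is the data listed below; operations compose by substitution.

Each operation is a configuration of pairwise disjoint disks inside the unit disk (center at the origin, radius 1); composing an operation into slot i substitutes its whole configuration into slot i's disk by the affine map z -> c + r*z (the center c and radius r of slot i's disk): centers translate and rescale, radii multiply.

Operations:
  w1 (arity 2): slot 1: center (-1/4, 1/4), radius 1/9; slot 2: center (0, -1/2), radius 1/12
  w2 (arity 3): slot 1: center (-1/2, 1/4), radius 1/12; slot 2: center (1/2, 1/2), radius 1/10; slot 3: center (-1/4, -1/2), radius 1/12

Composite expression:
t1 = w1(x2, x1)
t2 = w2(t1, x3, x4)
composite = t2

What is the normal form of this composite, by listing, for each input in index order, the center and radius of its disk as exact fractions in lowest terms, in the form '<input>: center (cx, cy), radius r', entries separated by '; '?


Below w2, radii multiply path by path; the x-disk centers shift.
x2: after 2 affine steps, its disk has center (-25/48, 13/48), radius 1/108
x1: after 2 affine steps, its disk has center (-1/2, 5/24), radius 1/144
x3: after 1 affine step, its disk has center (1/2, 1/2), radius 1/10
x4: after 1 affine step, its disk has center (-1/4, -1/2), radius 1/12

x1: center (-1/2, 5/24), radius 1/144; x2: center (-25/48, 13/48), radius 1/108; x3: center (1/2, 1/2), radius 1/10; x4: center (-1/4, -1/2), radius 1/12


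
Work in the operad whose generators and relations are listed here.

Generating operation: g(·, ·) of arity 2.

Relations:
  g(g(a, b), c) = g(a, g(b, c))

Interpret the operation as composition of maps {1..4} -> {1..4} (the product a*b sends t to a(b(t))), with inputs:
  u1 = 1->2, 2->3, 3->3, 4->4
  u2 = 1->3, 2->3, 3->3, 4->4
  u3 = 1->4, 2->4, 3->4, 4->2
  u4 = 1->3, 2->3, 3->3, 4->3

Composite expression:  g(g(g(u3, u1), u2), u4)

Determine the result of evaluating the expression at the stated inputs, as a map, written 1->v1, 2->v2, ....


1->4, 2->4, 3->4, 4->4


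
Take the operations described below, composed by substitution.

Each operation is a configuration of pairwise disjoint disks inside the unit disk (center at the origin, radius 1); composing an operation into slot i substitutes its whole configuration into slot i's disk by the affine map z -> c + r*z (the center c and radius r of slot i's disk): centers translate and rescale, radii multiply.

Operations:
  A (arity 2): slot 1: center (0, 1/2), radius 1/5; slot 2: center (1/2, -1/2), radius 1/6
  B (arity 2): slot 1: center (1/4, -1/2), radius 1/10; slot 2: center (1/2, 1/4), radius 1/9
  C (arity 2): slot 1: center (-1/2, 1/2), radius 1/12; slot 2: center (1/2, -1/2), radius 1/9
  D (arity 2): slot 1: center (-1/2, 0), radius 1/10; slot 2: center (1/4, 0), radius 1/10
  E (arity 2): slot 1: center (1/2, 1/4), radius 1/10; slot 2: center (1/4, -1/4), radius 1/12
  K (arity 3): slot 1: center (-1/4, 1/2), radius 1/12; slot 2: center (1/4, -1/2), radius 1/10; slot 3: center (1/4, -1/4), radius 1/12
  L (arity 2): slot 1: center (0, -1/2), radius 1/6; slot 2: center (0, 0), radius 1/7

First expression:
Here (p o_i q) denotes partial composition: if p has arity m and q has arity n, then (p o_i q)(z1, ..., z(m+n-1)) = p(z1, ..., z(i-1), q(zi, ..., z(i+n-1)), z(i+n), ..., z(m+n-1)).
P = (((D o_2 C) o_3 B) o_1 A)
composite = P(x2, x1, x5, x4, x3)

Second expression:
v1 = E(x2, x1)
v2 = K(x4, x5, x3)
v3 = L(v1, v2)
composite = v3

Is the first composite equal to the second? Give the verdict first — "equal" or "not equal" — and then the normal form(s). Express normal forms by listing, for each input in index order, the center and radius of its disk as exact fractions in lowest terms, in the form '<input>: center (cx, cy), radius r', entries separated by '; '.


not equal; first: x1: center (-9/20, -1/20), radius 1/60; x2: center (-1/2, 1/20), radius 1/50; x3: center (11/36, -17/360), radius 1/810; x4: center (109/360, -1/18), radius 1/900; x5: center (1/5, 1/20), radius 1/120; second: x1: center (1/24, -13/24), radius 1/72; x2: center (1/12, -11/24), radius 1/60; x3: center (1/28, -1/28), radius 1/84; x4: center (-1/28, 1/14), radius 1/84; x5: center (1/28, -1/14), radius 1/70

The first expression reduces to x1: center (-9/20, -1/20), radius 1/60; x2: center (-1/2, 1/20), radius 1/50; x3: center (11/36, -17/360), radius 1/810; x4: center (109/360, -1/18), radius 1/900; x5: center (1/5, 1/20), radius 1/120
The second expression reduces to x1: center (1/24, -13/24), radius 1/72; x2: center (1/12, -11/24), radius 1/60; x3: center (1/28, -1/28), radius 1/84; x4: center (-1/28, 1/14), radius 1/84; x5: center (1/28, -1/14), radius 1/70
No match — not equal.


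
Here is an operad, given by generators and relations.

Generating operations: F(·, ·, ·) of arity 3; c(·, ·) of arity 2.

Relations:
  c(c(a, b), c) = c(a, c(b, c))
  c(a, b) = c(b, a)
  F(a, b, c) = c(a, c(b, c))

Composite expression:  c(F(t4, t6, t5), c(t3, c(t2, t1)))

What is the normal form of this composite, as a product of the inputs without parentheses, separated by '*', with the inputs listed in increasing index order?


t1 * t2 * t3 * t4 * t5 * t6

Key point: c commutes, so take the t-inputs in any fixed order.
F(t4, t6, t5) reduces to t4 * t6 * t5
c(t2, t1) reduces to t2 * t1
c(t3, c(t2, t1)) reduces to t3 * t2 * t1
c(F(t4, t6, t5), c(t3, c(t2, t1))) reduces to t4 * t6 * t5 * t3 * t2 * t1
reordering the factors by index: t1 * t2 * t3 * t4 * t5 * t6


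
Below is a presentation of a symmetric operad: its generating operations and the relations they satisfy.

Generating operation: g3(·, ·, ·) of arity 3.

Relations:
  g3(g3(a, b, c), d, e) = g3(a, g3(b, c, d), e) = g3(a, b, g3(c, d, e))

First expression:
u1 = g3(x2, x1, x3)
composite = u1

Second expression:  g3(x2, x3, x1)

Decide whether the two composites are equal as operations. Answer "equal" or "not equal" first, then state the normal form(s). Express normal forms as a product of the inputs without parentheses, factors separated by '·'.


not equal; the first gives x2 · x1 · x3 and the second x2 · x3 · x1


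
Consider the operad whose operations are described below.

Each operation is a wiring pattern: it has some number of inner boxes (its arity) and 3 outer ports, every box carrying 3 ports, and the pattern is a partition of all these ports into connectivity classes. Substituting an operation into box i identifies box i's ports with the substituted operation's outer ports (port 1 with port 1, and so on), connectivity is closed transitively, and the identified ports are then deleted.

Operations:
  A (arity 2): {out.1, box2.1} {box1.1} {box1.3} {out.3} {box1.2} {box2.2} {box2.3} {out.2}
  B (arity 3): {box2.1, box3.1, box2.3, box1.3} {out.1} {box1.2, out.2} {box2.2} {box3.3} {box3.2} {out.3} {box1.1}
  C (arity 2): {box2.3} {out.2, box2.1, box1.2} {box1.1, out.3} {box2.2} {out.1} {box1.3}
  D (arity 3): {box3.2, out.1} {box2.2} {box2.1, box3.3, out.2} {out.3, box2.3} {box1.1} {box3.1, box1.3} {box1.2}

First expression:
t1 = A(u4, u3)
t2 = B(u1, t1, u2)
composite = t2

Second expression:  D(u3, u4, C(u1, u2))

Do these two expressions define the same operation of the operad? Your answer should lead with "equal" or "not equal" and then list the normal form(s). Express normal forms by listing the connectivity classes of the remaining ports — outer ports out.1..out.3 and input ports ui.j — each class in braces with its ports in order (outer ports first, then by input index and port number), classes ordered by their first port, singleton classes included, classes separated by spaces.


not equal — first {out.1} {out.2, u1.2} {out.3} {u1.1} {u1.3, u2.1, u3.1} {u2.2} {u2.3} {u3.2} {u3.3} {u4.1} {u4.2} {u4.3}, second {out.1, u1.2, u2.1} {out.2, u1.1, u4.1} {out.3, u4.3} {u1.3} {u2.2} {u2.3} {u3.1} {u3.2} {u3.3} {u4.2}

The first composite normalizes to {out.1} {out.2, u1.2} {out.3} {u1.1} {u1.3, u2.1, u3.1} {u2.2} {u2.3} {u3.2} {u3.3} {u4.1} {u4.2} {u4.3}
The second composite normalizes to {out.1, u1.2, u2.1} {out.2, u1.1, u4.1} {out.3, u4.3} {u1.3} {u2.2} {u2.3} {u3.1} {u3.2} {u3.3} {u4.2}
No match — not equal.


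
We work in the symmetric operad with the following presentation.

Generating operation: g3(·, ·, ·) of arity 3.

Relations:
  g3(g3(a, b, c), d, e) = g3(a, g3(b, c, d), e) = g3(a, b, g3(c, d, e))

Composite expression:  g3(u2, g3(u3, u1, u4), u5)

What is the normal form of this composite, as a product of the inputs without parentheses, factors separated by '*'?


Under associativity of g3, the answer is the u's in reading order.
g3(u3, u1, u4) spells out as u3 * u1 * u4
g3(u2, g3(u3, u1, u4), u5) spells out as u2 * u3 * u1 * u4 * u5

u2 * u3 * u1 * u4 * u5


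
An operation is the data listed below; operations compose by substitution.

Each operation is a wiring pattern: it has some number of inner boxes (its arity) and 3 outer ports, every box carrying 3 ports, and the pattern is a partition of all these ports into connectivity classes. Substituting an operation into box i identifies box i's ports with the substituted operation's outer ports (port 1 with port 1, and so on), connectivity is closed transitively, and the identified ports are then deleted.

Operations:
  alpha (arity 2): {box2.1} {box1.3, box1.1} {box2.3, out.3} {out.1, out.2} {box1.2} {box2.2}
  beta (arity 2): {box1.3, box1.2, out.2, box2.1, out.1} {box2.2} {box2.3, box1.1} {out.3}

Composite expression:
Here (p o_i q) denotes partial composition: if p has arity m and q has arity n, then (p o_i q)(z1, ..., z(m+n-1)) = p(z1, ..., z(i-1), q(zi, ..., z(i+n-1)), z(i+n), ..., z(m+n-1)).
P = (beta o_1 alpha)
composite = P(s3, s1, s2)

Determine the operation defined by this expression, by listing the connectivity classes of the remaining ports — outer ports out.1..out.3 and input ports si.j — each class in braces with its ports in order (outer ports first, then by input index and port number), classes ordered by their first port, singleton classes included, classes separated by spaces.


{out.1, out.2, s1.3, s2.1, s2.3} {out.3} {s1.1} {s1.2} {s2.2} {s3.1, s3.3} {s3.2}

Reachability decides: close wires over beta-identified ports.
stage alpha: inputs (s3, s1), connectivity {out.1, out.2} {out.3, s1.3} {s1.1} {s1.2} {s3.1, s3.3} {s3.2}, out.j its boundary
stage beta: inputs (s3, s1, s2), connectivity {out.1, out.2, s1.3, s2.1, s2.3} {out.3} {s1.1} {s1.2} {s2.2} {s3.1, s3.3} {s3.2}, out.j its boundary


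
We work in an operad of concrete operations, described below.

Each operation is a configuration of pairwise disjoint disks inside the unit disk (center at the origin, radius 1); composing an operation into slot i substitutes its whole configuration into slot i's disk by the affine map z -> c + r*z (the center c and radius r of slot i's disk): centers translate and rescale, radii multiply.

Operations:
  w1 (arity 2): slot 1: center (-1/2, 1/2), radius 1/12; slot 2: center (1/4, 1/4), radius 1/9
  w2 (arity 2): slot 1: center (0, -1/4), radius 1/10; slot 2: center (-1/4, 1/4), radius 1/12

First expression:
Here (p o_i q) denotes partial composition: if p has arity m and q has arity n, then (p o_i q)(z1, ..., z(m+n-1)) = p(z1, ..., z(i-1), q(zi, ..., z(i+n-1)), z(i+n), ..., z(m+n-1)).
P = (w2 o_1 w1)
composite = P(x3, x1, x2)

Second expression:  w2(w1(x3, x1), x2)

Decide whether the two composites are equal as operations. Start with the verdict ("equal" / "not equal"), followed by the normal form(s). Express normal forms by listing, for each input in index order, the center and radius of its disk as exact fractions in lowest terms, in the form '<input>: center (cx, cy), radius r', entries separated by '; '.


In normal form, the first expression is x1: center (1/40, -9/40), radius 1/90; x2: center (-1/4, 1/4), radius 1/12; x3: center (-1/20, -1/5), radius 1/120
In normal form, the second expression is x1: center (1/40, -9/40), radius 1/90; x2: center (-1/4, 1/4), radius 1/12; x3: center (-1/20, -1/5), radius 1/120
The forms coincide; equal.

equal; both compose to x1: center (1/40, -9/40), radius 1/90; x2: center (-1/4, 1/4), radius 1/12; x3: center (-1/20, -1/5), radius 1/120


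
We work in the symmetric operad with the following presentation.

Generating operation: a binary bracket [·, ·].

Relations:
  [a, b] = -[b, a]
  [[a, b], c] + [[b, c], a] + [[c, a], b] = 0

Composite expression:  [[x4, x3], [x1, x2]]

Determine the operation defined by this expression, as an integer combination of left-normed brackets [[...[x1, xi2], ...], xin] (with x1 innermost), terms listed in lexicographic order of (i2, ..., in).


Left-normed coefficients sit on the x1-initial expansion words.
Composite bracket: [[x4, x3], [x1, x2]]
Expanding via [a, b] = ab - ba: 8 signed words (2^3 = 8).
The x1-initial words carry the normal form:
  from x1x2x3x4, sign +1: term +[[[x1, x2], x3], x4]
  from x1x2x4x3, sign -1: term -[[[x1, x2], x4], x3]

[[[x1, x2], x3], x4] - [[[x1, x2], x4], x3]


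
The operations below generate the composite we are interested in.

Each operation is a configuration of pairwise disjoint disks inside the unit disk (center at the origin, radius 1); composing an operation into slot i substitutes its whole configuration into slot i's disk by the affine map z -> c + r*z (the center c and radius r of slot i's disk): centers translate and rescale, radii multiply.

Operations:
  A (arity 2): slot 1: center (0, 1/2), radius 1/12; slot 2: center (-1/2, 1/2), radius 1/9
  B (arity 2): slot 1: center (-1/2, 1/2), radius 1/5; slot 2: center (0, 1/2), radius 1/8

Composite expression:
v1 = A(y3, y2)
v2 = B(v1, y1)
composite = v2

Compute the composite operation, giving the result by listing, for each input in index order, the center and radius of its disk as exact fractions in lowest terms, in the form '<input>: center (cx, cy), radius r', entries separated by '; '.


y1: center (0, 1/2), radius 1/8; y2: center (-3/5, 3/5), radius 1/45; y3: center (-1/2, 3/5), radius 1/60

Nesting under B composes maps z -> c + r*z down each y-path.
for y3, the 2-step affine chain lands on center (-1/2, 3/5), radius 1/60
for y2, the 2-step affine chain lands on center (-3/5, 3/5), radius 1/45
for y1, the 1-step affine chain lands on center (0, 1/2), radius 1/8


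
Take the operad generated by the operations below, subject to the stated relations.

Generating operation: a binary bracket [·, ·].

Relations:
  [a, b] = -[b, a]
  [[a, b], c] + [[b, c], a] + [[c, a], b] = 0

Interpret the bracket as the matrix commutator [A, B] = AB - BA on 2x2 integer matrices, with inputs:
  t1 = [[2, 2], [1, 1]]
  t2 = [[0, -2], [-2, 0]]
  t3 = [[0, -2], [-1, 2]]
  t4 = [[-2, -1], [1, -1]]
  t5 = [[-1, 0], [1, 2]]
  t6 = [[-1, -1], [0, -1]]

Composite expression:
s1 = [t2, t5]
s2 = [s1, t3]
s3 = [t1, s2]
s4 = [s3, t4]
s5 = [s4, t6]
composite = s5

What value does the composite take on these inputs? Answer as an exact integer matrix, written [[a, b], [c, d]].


[t2, t5] = [[-2, -6], [6, 2]]
[[t2, t5], t3] = [[18, -4], [-16, -18]]
[t1, [[t2, t5], t3]] = [[-28, -76], [52, 28]]
[[t1, [[t2, t5], t3]], t4] = [[-24, -20], [4, 24]]
[[[t1, [[t2, t5], t3]], t4], t6] = [[4, 48], [0, -4]]

[[4, 48], [0, -4]]


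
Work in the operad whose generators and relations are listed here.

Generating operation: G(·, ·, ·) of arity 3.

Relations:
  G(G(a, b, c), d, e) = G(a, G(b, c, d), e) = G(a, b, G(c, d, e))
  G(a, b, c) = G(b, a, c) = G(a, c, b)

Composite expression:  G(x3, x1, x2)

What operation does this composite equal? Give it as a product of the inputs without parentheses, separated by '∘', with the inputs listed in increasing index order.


Shape and order are irrelevant to G; the x-input set decides.
G(x3, x1, x2) collapses to x3 ∘ x1 ∘ x2
reordering the factors by index: x1 ∘ x2 ∘ x3

x1 ∘ x2 ∘ x3


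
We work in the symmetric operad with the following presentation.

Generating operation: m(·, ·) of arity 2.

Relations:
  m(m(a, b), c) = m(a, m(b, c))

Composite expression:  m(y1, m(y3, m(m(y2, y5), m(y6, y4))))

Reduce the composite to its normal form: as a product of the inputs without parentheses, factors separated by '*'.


y1 * y3 * y2 * y5 * y6 * y4


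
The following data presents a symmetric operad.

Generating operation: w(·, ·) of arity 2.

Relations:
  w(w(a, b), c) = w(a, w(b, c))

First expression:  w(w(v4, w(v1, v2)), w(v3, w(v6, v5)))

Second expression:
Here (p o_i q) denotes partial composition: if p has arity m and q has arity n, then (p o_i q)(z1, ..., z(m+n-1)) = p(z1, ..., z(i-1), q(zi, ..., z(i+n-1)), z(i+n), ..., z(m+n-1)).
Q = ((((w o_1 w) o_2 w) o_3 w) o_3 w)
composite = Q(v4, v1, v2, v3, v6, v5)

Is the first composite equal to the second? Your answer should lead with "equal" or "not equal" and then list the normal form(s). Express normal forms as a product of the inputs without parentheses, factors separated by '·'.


In normal form, the first expression is v4 · v1 · v2 · v3 · v6 · v5
In normal form, the second expression is v4 · v1 · v2 · v3 · v6 · v5
Both agree, so they are equal.

equal; both compose to v4 · v1 · v2 · v3 · v6 · v5


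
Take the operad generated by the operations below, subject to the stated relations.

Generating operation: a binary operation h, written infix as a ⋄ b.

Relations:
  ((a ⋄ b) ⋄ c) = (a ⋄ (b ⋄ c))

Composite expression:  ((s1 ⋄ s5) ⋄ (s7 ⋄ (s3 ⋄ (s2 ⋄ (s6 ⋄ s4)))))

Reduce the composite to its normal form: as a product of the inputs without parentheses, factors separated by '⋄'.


s1 ⋄ s5 ⋄ s7 ⋄ s3 ⋄ s2 ⋄ s6 ⋄ s4

Every regrouping of h is equal, so read the s-inputs in written order.
(s1 ⋄ s5) unparenthesizes to s1 ⋄ s5
(s6 ⋄ s4) unparenthesizes to s6 ⋄ s4
(s2 ⋄ (s6 ⋄ s4)) unparenthesizes to s2 ⋄ s6 ⋄ s4
(s3 ⋄ (s2 ⋄ (s6 ⋄ s4))) unparenthesizes to s3 ⋄ s2 ⋄ s6 ⋄ s4
(s7 ⋄ (s3 ⋄ (s2 ⋄ (s6 ⋄ s4)))) unparenthesizes to s7 ⋄ s3 ⋄ s2 ⋄ s6 ⋄ s4
((s1 ⋄ s5) ⋄ (s7 ⋄ (s3 ⋄ (s2 ⋄ (s6 ⋄ s4))))) unparenthesizes to s1 ⋄ s5 ⋄ s7 ⋄ s3 ⋄ s2 ⋄ s6 ⋄ s4


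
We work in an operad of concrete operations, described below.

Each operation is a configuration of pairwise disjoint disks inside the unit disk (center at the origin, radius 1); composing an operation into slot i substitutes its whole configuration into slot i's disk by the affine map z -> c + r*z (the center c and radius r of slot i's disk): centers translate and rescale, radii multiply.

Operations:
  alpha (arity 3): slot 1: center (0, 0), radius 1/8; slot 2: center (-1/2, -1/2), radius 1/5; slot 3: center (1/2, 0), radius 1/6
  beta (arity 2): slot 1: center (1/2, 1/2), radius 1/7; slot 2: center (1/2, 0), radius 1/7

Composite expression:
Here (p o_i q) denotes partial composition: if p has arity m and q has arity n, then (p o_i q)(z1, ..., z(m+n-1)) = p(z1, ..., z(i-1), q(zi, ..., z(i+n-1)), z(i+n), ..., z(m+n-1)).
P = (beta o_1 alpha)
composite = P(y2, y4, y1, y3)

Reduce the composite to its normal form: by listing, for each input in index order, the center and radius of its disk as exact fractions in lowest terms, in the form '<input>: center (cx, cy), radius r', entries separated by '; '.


y1: center (4/7, 1/2), radius 1/42; y2: center (1/2, 1/2), radius 1/56; y3: center (1/2, 0), radius 1/7; y4: center (3/7, 3/7), radius 1/35


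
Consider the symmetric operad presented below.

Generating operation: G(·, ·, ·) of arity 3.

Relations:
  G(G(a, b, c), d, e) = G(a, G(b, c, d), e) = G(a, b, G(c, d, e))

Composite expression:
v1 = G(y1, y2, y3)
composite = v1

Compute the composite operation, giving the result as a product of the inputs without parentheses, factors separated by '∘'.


Key point: G is associative — brackets drop, the y-order remains.
G(y1, y2, y3) linearizes to y1 ∘ y2 ∘ y3

y1 ∘ y2 ∘ y3


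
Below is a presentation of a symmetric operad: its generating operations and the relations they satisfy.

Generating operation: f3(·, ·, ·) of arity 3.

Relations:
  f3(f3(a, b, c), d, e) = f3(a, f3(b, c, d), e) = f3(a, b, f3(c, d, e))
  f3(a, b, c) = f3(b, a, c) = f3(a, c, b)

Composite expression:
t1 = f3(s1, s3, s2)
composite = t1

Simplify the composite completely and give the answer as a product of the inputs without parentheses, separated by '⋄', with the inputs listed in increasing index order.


s1 ⋄ s2 ⋄ s3


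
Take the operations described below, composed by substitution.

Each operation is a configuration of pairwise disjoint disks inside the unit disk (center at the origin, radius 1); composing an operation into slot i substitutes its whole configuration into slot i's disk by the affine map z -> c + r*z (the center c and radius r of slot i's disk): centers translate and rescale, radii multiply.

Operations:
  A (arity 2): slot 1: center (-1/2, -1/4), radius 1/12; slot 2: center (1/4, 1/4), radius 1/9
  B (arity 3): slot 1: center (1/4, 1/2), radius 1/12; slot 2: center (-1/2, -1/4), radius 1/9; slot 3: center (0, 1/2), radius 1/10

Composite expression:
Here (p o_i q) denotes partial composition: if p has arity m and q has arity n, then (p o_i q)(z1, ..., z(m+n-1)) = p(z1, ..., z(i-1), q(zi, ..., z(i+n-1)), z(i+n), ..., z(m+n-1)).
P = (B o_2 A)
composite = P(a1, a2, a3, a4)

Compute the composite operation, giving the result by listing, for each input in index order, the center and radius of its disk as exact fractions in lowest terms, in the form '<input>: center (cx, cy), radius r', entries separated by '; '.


a1: center (1/4, 1/2), radius 1/12; a2: center (-5/9, -5/18), radius 1/108; a3: center (-17/36, -2/9), radius 1/81; a4: center (0, 1/2), radius 1/10

Nesting under B composes maps z -> c + r*z down each a-path.
tracing a1 down its 1-map path: center (1/4, 1/2), radius 1/12
tracing a2 down its 2-map path: center (-5/9, -5/18), radius 1/108
tracing a3 down its 2-map path: center (-17/36, -2/9), radius 1/81
tracing a4 down its 1-map path: center (0, 1/2), radius 1/10


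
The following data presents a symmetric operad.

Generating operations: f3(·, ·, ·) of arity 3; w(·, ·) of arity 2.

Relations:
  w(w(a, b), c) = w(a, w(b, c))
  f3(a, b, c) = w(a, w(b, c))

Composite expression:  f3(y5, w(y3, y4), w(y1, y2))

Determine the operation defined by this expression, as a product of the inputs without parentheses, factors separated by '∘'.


y5 ∘ y3 ∘ y4 ∘ y1 ∘ y2

Under associativity of f3, the answer is the y's in reading order.
w(y3, y4) spells out as y3 ∘ y4
w(y1, y2) spells out as y1 ∘ y2
f3(y5, w(y3, y4), w(y1, y2)) spells out as y5 ∘ y3 ∘ y4 ∘ y1 ∘ y2
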